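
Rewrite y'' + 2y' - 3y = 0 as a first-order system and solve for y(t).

Let x_1 = y, x_2 = y'. Then x_1' = x_2 and x_2' = 3x_1 - 2x_2.
A = [[0,1],[3,-2]]; det(A-λI) = λ^2 + 2λ - 3.
Eigenvalues λ = 1, -3 with eigenvectors (1,1), (1,-3).

y(t) = K_1e^(t) + K_2e^(-3t)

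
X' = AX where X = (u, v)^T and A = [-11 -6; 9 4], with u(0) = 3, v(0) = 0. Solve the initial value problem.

Coefficient matrix A = [[-11, -6], [9, 4]].
Characteristic polynomial det(A - λI) = λ^2 + 7λ + 10 = 0.
Eigenvalues λ = -2, -5.
For λ=-2: (A-λI) row 1 is [-9, -6], so an eigenvector is (-2, 3).
For λ=-5: (A-λI) row 1 is [-6, -6], so an eigenvector is (1, -1).
General solution: C_1e^(-2t)(-2,3) + C_2e^(-5t)(1,-1).
Applying u(0)=3, v(0)=0 gives C_1=3, C_2=9.

u(t) = -6e^(-2t) + 9e^(-5t), v(t) = 9e^(-2t) - 9e^(-5t)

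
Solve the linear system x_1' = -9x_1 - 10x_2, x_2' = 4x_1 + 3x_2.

Coefficient matrix A = [[-9, -10], [4, 3]].
Characteristic polynomial det(A - λI) = λ^2 + 6λ + 13 = 0.
Eigenvalues λ = -3 ± 2i (complex conjugate pair).
For λ=-3+2i: an eigenvector is (-1,1) - i(-2,1) = (-1 + 2i, 1 - i).
A real fundamental pair from Re and Im of e^((-3+2i)t)v: X_1 = e^(-3t)(cos(2t)·(-1,1) + sin(2t)·(-2,1)), X_2 = e^(-3t)(sin(2t)·(-1,1) - cos(2t)·(-2,1)).
General solution: K_1X_1 + K_2X_2.

x_1(t) = -2K_1e^(-3t)sin(2t) - K_1e^(-3t)cos(2t) - K_2e^(-3t)sin(2t) + 2K_2e^(-3t)cos(2t), x_2(t) = K_1e^(-3t)sin(2t) + K_1e^(-3t)cos(2t) + K_2e^(-3t)sin(2t) - K_2e^(-3t)cos(2t)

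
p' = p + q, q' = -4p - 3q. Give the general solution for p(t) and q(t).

Coefficient matrix A = [[1, 1], [-4, -3]].
Characteristic polynomial det(A - λI) = λ^2 + 2λ + 1 = 0.
Single eigenvalue λ = -1 with algebraic multiplicity 2.
Eigenvector v = (1,-2); generalized eigenvector w with (A-λI)w=v is (0,1).
General solution: e^(-t)[c_1·v + c_2·(t·v + w)].

p(t) = c_1e^(-t) + c_2te^(-t), q(t) = -2c_1e^(-t) - 2c_2te^(-t) + c_2e^(-t)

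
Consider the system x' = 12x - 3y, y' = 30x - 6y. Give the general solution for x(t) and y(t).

x(t) = K_1e^(3t)sin(3t) - K_2e^(3t)cos(3t), y(t) = 3K_1e^(3t)sin(3t) - K_1e^(3t)cos(3t) - K_2e^(3t)sin(3t) - 3K_2e^(3t)cos(3t)

Coefficient matrix A = [[12, -3], [30, -6]].
Characteristic polynomial det(A - λI) = λ^2 - 6λ + 18 = 0.
Eigenvalues λ = 3 ± 3i (complex conjugate pair).
For λ=3+3i: an eigenvector is (0,-1) - i(1,3) = (0 - i, -1 - 3i).
A real fundamental pair from Re and Im of e^((3+3i)t)v: X_1 = e^(3t)(cos(3t)·(0,-1) + sin(3t)·(1,3)), X_2 = e^(3t)(sin(3t)·(0,-1) - cos(3t)·(1,3)).
General solution: K_1X_1 + K_2X_2.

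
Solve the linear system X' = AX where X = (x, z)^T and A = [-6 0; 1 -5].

x(t) = -C_1e^(-6t), z(t) = C_1e^(-6t) + C_2e^(-5t)

Coefficient matrix A = [[-6, 0], [1, -5]].
Characteristic polynomial det(A - λI) = λ^2 + 11λ + 30 = 0.
Eigenvalues λ = -6, -5.
For λ=-6: (A-λI) row 2 is [1, 1], so an eigenvector is (-1, 1).
For λ=-5: (A-λI) row 1 is [-1, 0], so an eigenvector is (0, 1).
General solution: C_1e^(-6t)(-1,1) + C_2e^(-5t)(0,1).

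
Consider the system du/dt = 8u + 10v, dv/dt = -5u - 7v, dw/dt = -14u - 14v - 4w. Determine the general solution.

u(t) = 2c_1e^(3t) + c_2e^(-2t), v(t) = -c_1e^(3t) - c_2e^(-2t), w(t) = -2c_1e^(3t) + c_3e^(-4t)

Coefficient matrix A = [[8, 10, 0], [-5, -7, 0], [-14, -14, -4]].
det(A - λI) = 0 gives eigenvalues λ = 3, -2, -4.
For λ=3: eigenvector (2,-1,-2).
For λ=-2: eigenvector (1,-1,0).
For λ=-4: eigenvector (0,0,1).
General solution: c_1e^(3t)(2,-1,-2) + c_2e^(-2t)(1,-1,0) + c_3e^(-4t)(0,0,1).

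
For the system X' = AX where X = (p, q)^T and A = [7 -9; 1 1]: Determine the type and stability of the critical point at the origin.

A = [[7,-9],[1,1]]; det(A-λI) = λ^2 - 8λ + 16.
repeated λ = 4 with a single eigenvector.

unstable improper node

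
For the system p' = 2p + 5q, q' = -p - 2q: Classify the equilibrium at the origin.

center

A = [[2,5],[-1,-2]]; det(A-λI) = λ^2 + 1.
λ = 0 ± i: zero real part.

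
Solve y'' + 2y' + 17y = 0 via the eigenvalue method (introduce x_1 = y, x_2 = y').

y(t) = C_1e^(-t)cos(4t) + C_2e^(-t)sin(4t)

Let x_1 = y, x_2 = y'. Then x_1' = x_2 and x_2' = -17x_1 - 2x_2.
A = [[0,1],[-17,-2]]; det(A-λI) = λ^2 + 2λ + 17.
Eigenvalues λ = -1 ± 4i.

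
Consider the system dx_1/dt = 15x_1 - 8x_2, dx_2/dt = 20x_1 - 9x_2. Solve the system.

Coefficient matrix A = [[15, -8], [20, -9]].
Characteristic polynomial det(A - λI) = λ^2 - 6λ + 25 = 0.
Eigenvalues λ = 3 ± 4i (complex conjugate pair).
For λ=3+4i: an eigenvector is (1,1) - i(1,2) = (1 - i, 1 - 2i).
A real fundamental pair from Re and Im of e^((3+4i)t)v: X_1 = e^(3t)(cos(4t)·(1,1) + sin(4t)·(1,2)), X_2 = e^(3t)(sin(4t)·(1,1) - cos(4t)·(1,2)).
General solution: C_1X_1 + C_2X_2.

x_1(t) = C_1e^(3t)sin(4t) + C_1e^(3t)cos(4t) + C_2e^(3t)sin(4t) - C_2e^(3t)cos(4t), x_2(t) = 2C_1e^(3t)sin(4t) + C_1e^(3t)cos(4t) + C_2e^(3t)sin(4t) - 2C_2e^(3t)cos(4t)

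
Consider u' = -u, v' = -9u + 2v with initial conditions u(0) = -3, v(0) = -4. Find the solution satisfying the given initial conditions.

Coefficient matrix A = [[-1, 0], [-9, 2]].
Characteristic polynomial det(A - λI) = λ^2 - λ - 2 = 0.
Eigenvalues λ = 2, -1.
For λ=2: (A-λI) row 1 is [-3, 0], so an eigenvector is (0, 1).
For λ=-1: (A-λI) row 2 is [-9, 3], so an eigenvector is (1, 3).
General solution: C_1e^(2t)(0,1) + C_2e^(-t)(1,3).
Applying u(0)=-3, v(0)=-4 gives C_1=5, C_2=-3.

u(t) = -3e^(-t), v(t) = 5e^(2t) - 9e^(-t)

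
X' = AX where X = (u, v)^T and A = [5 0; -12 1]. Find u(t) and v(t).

Coefficient matrix A = [[5, 0], [-12, 1]].
Characteristic polynomial det(A - λI) = λ^2 - 6λ + 5 = 0.
Eigenvalues λ = 5, 1.
For λ=5: (A-λI) row 2 is [-12, -4], so an eigenvector is (-1, 3).
For λ=1: (A-λI) row 1 is [4, 0], so an eigenvector is (0, 1).
General solution: c_1e^(5t)(-1,3) + c_2e^(t)(0,1).

u(t) = -c_1e^(5t), v(t) = 3c_1e^(5t) + c_2e^(t)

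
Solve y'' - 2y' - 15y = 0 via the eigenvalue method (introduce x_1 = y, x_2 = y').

y(t) = c_1e^(5t) + c_2e^(-3t)

Let x_1 = y, x_2 = y'. Then x_1' = x_2 and x_2' = 15x_1 + 2x_2.
A = [[0,1],[15,2]]; det(A-λI) = λ^2 - 2λ - 15.
Eigenvalues λ = 5, -3 with eigenvectors (1,5), (1,-3).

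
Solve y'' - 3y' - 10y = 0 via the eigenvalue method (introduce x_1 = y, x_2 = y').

y(t) = C_1e^(5t) + C_2e^(-2t)

Let x_1 = y, x_2 = y'. Then x_1' = x_2 and x_2' = 10x_1 + 3x_2.
A = [[0,1],[10,3]]; det(A-λI) = λ^2 - 3λ - 10.
Eigenvalues λ = 5, -2 with eigenvectors (1,5), (1,-2).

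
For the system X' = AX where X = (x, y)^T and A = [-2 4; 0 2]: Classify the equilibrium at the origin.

saddle

A = [[-2,4],[0,2]]; det(A-λI) = λ^2 - 4.
λ = -2, 2: opposite signs.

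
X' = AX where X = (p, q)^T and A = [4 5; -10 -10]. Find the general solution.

Coefficient matrix A = [[4, 5], [-10, -10]].
Characteristic polynomial det(A - λI) = λ^2 + 6λ + 10 = 0.
Eigenvalues λ = -3 ± i (complex conjugate pair).
For λ=-3+i: an eigenvector is (-1,1) - i(-2,3) = (-1 + 2i, 1 - 3i).
A real fundamental pair from Re and Im of e^((-3+i)t)v: X_1 = e^(-3t)(cos(t)·(-1,1) + sin(t)·(-2,3)), X_2 = e^(-3t)(sin(t)·(-1,1) - cos(t)·(-2,3)).
General solution: K_1X_1 + K_2X_2.

p(t) = -2K_1e^(-3t)sin(t) - K_1e^(-3t)cos(t) - K_2e^(-3t)sin(t) + 2K_2e^(-3t)cos(t), q(t) = 3K_1e^(-3t)sin(t) + K_1e^(-3t)cos(t) + K_2e^(-3t)sin(t) - 3K_2e^(-3t)cos(t)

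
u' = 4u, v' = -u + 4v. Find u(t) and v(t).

u(t) = C_2e^(4t), v(t) = -C_1e^(4t) - C_2te^(4t) + 2C_2e^(4t)

Coefficient matrix A = [[4, 0], [-1, 4]].
Characteristic polynomial det(A - λI) = λ^2 - 8λ + 16 = 0.
Single eigenvalue λ = 4 with algebraic multiplicity 2.
Eigenvector v = (0,-1); generalized eigenvector w with (A-λI)w=v is (1,2).
General solution: e^(4t)[C_1·v + C_2·(t·v + w)].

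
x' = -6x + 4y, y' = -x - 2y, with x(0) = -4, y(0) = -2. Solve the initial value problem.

Coefficient matrix A = [[-6, 4], [-1, -2]].
Characteristic polynomial det(A - λI) = λ^2 + 8λ + 16 = 0.
Single eigenvalue λ = -4 with algebraic multiplicity 2.
Eigenvector v = (2,1); generalized eigenvector w with (A-λI)w=v is (-3,-1).
General solution: e^(-4t)[c_1·v + c_2·(t·v + w)].
Applying x(0)=-4, y(0)=-2 gives c_1=-2, c_2=0.

x(t) = -4e^(-4t), y(t) = -2e^(-4t)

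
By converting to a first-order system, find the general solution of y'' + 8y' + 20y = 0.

y(t) = C_1e^(-4t)cos(2t) + C_2e^(-4t)sin(2t)

Let x_1 = y, x_2 = y'. Then x_1' = x_2 and x_2' = -20x_1 - 8x_2.
A = [[0,1],[-20,-8]]; det(A-λI) = λ^2 + 8λ + 20.
Eigenvalues λ = -4 ± 2i.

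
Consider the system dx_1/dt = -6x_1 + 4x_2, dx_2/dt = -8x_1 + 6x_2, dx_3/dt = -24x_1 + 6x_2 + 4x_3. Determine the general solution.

Coefficient matrix A = [[-6, 4, 0], [-8, 6, 0], [-24, 6, 4]].
det(A - λI) = 0 gives eigenvalues λ = 2, -2, 4.
For λ=2: eigenvector (-1,-2,-6).
For λ=-2: eigenvector (1,1,3).
For λ=4: eigenvector (0,0,1).
General solution: C_1e^(2t)(-1,-2,-6) + C_2e^(-2t)(1,1,3) + C_3e^(4t)(0,0,1).

x_1(t) = -C_1e^(2t) + C_2e^(-2t), x_2(t) = -2C_1e^(2t) + C_2e^(-2t), x_3(t) = -6C_1e^(2t) + 3C_2e^(-2t) + C_3e^(4t)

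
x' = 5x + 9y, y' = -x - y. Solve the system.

x(t) = -3c_1e^(2t) - 3c_2te^(2t) - c_2e^(2t), y(t) = c_1e^(2t) + c_2te^(2t)

Coefficient matrix A = [[5, 9], [-1, -1]].
Characteristic polynomial det(A - λI) = λ^2 - 4λ + 4 = 0.
Single eigenvalue λ = 2 with algebraic multiplicity 2.
Eigenvector v = (-3,1); generalized eigenvector w with (A-λI)w=v is (-1,0).
General solution: e^(2t)[c_1·v + c_2·(t·v + w)].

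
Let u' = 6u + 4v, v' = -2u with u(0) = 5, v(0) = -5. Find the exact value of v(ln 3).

A = [[6,4],[-2,0]]; eigenvalues λ = 2, 4.
Eigenvectors: (-1,1) for λ=2, (2,-1) for λ=4.
From the initial condition, c_1 = -5, c_2 = 0.
v(ln 3) = (-5)(3^2)(1) + (0)(3^4)(-1) = -45.

-45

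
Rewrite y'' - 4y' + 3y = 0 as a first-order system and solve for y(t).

Let x_1 = y, x_2 = y'. Then x_1' = x_2 and x_2' = -3x_1 + 4x_2.
A = [[0,1],[-3,4]]; det(A-λI) = λ^2 - 4λ + 3.
Eigenvalues λ = 3, 1 with eigenvectors (1,3), (1,1).

y(t) = C_1e^(3t) + C_2e^(t)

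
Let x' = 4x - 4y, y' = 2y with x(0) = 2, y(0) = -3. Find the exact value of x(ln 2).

A = [[4,-4],[0,2]]; eigenvalues λ = 4, 2.
Eigenvectors: (1,0) for λ=4, (2,1) for λ=2.
From the initial condition, c_1 = 8, c_2 = -3.
x(ln 2) = (8)(2^4)(1) + (-3)(2^2)(2) = 104.

104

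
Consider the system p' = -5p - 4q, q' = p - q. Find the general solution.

Coefficient matrix A = [[-5, -4], [1, -1]].
Characteristic polynomial det(A - λI) = λ^2 + 6λ + 9 = 0.
Single eigenvalue λ = -3 with algebraic multiplicity 2.
Eigenvector v = (-2,1); generalized eigenvector w with (A-λI)w=v is (3,-1).
General solution: e^(-3t)[K_1·v + K_2·(t·v + w)].

p(t) = -2K_1e^(-3t) - 2K_2te^(-3t) + 3K_2e^(-3t), q(t) = K_1e^(-3t) + K_2te^(-3t) - K_2e^(-3t)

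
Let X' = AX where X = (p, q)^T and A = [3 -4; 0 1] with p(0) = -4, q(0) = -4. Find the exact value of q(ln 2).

-8

A = [[3,-4],[0,1]]; eigenvalues λ = 1, 3.
Eigenvectors: (2,1) for λ=1, (-1,0) for λ=3.
From the initial condition, c_1 = -4, c_2 = -4.
q(ln 2) = (-4)(2^1)(1) + (-4)(2^3)(0) = -8.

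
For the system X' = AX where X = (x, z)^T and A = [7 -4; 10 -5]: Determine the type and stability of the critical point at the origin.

unstable spiral

A = [[7,-4],[10,-5]]; det(A-λI) = λ^2 - 2λ + 5.
λ = 1 ± 2i: positive real part.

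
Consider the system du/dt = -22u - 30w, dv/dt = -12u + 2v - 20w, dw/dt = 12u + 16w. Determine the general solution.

u(t) = -5c_1e^(-4t) - 3c_3e^(-2t), v(t) = c_2e^(2t) + c_3e^(-2t), w(t) = 3c_1e^(-4t) + 2c_3e^(-2t)

Coefficient matrix A = [[-22, 0, -30], [-12, 2, -20], [12, 0, 16]].
det(A - λI) = 0 gives eigenvalues λ = -4, 2, -2.
For λ=-4: eigenvector (-5,0,3).
For λ=2: eigenvector (0,1,0).
For λ=-2: eigenvector (-3,1,2).
General solution: c_1e^(-4t)(-5,0,3) + c_2e^(2t)(0,1,0) + c_3e^(-2t)(-3,1,2).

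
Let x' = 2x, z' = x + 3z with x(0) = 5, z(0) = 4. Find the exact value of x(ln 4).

A = [[2,0],[1,3]]; eigenvalues λ = 2, 3.
Eigenvectors: (1,-1) for λ=2, (0,1) for λ=3.
From the initial condition, c_1 = 5, c_2 = 9.
x(ln 4) = (5)(4^2)(1) + (9)(4^3)(0) = 80.

80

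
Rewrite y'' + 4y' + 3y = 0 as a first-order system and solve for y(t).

Let x_1 = y, x_2 = y'. Then x_1' = x_2 and x_2' = -3x_1 - 4x_2.
A = [[0,1],[-3,-4]]; det(A-λI) = λ^2 + 4λ + 3.
Eigenvalues λ = -1, -3 with eigenvectors (1,-1), (1,-3).

y(t) = c_1e^(-t) + c_2e^(-3t)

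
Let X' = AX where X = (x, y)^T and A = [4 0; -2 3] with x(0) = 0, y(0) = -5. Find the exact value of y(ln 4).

A = [[4,0],[-2,3]]; eigenvalues λ = 4, 3.
Eigenvectors: (-1,2) for λ=4, (0,-1) for λ=3.
From the initial condition, c_1 = 0, c_2 = 5.
y(ln 4) = (0)(4^4)(2) + (5)(4^3)(-1) = -320.

-320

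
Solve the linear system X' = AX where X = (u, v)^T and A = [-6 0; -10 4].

u(t) = C_2e^(-6t), v(t) = -C_1e^(4t) + C_2e^(-6t)

Coefficient matrix A = [[-6, 0], [-10, 4]].
Characteristic polynomial det(A - λI) = λ^2 + 2λ - 24 = 0.
Eigenvalues λ = 4, -6.
For λ=4: (A-λI) row 1 is [-10, 0], so an eigenvector is (0, -1).
For λ=-6: (A-λI) row 2 is [-10, 10], so an eigenvector is (1, 1).
General solution: C_1e^(4t)(0,-1) + C_2e^(-6t)(1,1).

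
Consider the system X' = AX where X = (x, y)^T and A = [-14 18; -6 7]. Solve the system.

Coefficient matrix A = [[-14, 18], [-6, 7]].
Characteristic polynomial det(A - λI) = λ^2 + 7λ + 10 = 0.
Eigenvalues λ = -5, -2.
For λ=-5: (A-λI) row 1 is [-9, 18], so an eigenvector is (2, 1).
For λ=-2: (A-λI) row 1 is [-12, 18], so an eigenvector is (-3, -2).
General solution: c_1e^(-5t)(2,1) + c_2e^(-2t)(-3,-2).

x(t) = 2c_1e^(-5t) - 3c_2e^(-2t), y(t) = c_1e^(-5t) - 2c_2e^(-2t)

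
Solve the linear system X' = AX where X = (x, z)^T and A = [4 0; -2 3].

x(t) = C_1e^(4t), z(t) = -2C_1e^(4t) - C_2e^(3t)

Coefficient matrix A = [[4, 0], [-2, 3]].
Characteristic polynomial det(A - λI) = λ^2 - 7λ + 12 = 0.
Eigenvalues λ = 4, 3.
For λ=4: (A-λI) row 2 is [-2, -1], so an eigenvector is (1, -2).
For λ=3: (A-λI) row 1 is [1, 0], so an eigenvector is (0, -1).
General solution: C_1e^(4t)(1,-2) + C_2e^(3t)(0,-1).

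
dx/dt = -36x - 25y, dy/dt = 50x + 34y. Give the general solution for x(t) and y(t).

Coefficient matrix A = [[-36, -25], [50, 34]].
Characteristic polynomial det(A - λI) = λ^2 + 2λ + 26 = 0.
Eigenvalues λ = -1 ± 5i (complex conjugate pair).
For λ=-1+5i: an eigenvector is (-1,1) - i(2,-3) = (-1 - 2i, 1 + 3i).
A real fundamental pair from Re and Im of e^((-1+5i)t)v: X_1 = e^(-t)(cos(5t)·(-1,1) + sin(5t)·(2,-3)), X_2 = e^(-t)(sin(5t)·(-1,1) - cos(5t)·(2,-3)).
General solution: C_1X_1 + C_2X_2.

x(t) = 2C_1e^(-t)sin(5t) - C_1e^(-t)cos(5t) - C_2e^(-t)sin(5t) - 2C_2e^(-t)cos(5t), y(t) = -3C_1e^(-t)sin(5t) + C_1e^(-t)cos(5t) + C_2e^(-t)sin(5t) + 3C_2e^(-t)cos(5t)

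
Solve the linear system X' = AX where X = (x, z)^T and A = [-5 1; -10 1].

Coefficient matrix A = [[-5, 1], [-10, 1]].
Characteristic polynomial det(A - λI) = λ^2 + 4λ + 5 = 0.
Eigenvalues λ = -2 ± i (complex conjugate pair).
For λ=-2+i: an eigenvector is (0,1) - i(1,3) = (0 - i, 1 - 3i).
A real fundamental pair from Re and Im of e^((-2+i)t)v: X_1 = e^(-2t)(cos(t)·(0,1) + sin(t)·(1,3)), X_2 = e^(-2t)(sin(t)·(0,1) - cos(t)·(1,3)).
General solution: K_1X_1 + K_2X_2.

x(t) = K_1e^(-2t)sin(t) - K_2e^(-2t)cos(t), z(t) = 3K_1e^(-2t)sin(t) + K_1e^(-2t)cos(t) + K_2e^(-2t)sin(t) - 3K_2e^(-2t)cos(t)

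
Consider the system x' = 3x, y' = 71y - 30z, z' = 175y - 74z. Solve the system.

x(t) = c_3e^(3t), y(t) = 2c_1e^(-4t) + 3c_2e^(t), z(t) = 5c_1e^(-4t) + 7c_2e^(t)

Coefficient matrix A = [[3, 0, 0], [0, 71, -30], [0, 175, -74]].
det(A - λI) = 0 gives eigenvalues λ = -4, 1, 3.
For λ=-4: eigenvector (0,2,5).
For λ=1: eigenvector (0,3,7).
For λ=3: eigenvector (1,0,0).
General solution: c_1e^(-4t)(0,2,5) + c_2e^(t)(0,3,7) + c_3e^(3t)(1,0,0).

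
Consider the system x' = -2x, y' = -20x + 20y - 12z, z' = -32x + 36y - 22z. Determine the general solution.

Coefficient matrix A = [[-2, 0, 0], [-20, 20, -12], [-32, 36, -22]].
det(A - λI) = 0 gives eigenvalues λ = -2, -4, 2.
For λ=-2: eigenvector (1,2,2).
For λ=-4: eigenvector (0,1,2).
For λ=2: eigenvector (0,-2,-3).
General solution: c_1e^(-2t)(1,2,2) + c_2e^(-4t)(0,1,2) + c_3e^(2t)(0,-2,-3).

x(t) = c_1e^(-2t), y(t) = 2c_1e^(-2t) + c_2e^(-4t) - 2c_3e^(2t), z(t) = 2c_1e^(-2t) + 2c_2e^(-4t) - 3c_3e^(2t)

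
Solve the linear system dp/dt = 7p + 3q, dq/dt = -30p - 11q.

Coefficient matrix A = [[7, 3], [-30, -11]].
Characteristic polynomial det(A - λI) = λ^2 + 4λ + 13 = 0.
Eigenvalues λ = -2 ± 3i (complex conjugate pair).
For λ=-2+3i: an eigenvector is (-1,3) - i(0,1) = (-1, 3 - i).
A real fundamental pair from Re and Im of e^((-2+3i)t)v: X_1 = e^(-2t)(cos(3t)·(-1,3) + sin(3t)·(0,1)), X_2 = e^(-2t)(sin(3t)·(-1,3) - cos(3t)·(0,1)).
General solution: c_1X_1 + c_2X_2.

p(t) = -c_1e^(-2t)cos(3t) - c_2e^(-2t)sin(3t), q(t) = c_1e^(-2t)sin(3t) + 3c_1e^(-2t)cos(3t) + 3c_2e^(-2t)sin(3t) - c_2e^(-2t)cos(3t)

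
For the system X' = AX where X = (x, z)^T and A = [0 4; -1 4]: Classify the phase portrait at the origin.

unstable improper node

A = [[0,4],[-1,4]]; det(A-λI) = λ^2 - 4λ + 4.
repeated λ = 2 with a single eigenvector.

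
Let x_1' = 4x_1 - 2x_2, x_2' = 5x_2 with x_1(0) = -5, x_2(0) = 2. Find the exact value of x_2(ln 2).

64

A = [[4,-2],[0,5]]; eigenvalues λ = 4, 5.
Eigenvectors: (-1,0) for λ=4, (-2,1) for λ=5.
From the initial condition, c_1 = 1, c_2 = 2.
x_2(ln 2) = (1)(2^4)(0) + (2)(2^5)(1) = 64.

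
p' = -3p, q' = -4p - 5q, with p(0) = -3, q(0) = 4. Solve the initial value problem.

Coefficient matrix A = [[-3, 0], [-4, -5]].
Characteristic polynomial det(A - λI) = λ^2 + 8λ + 15 = 0.
Eigenvalues λ = -5, -3.
For λ=-5: (A-λI) row 1 is [2, 0], so an eigenvector is (0, -1).
For λ=-3: (A-λI) row 2 is [-4, -2], so an eigenvector is (1, -2).
General solution: c_1e^(-5t)(0,-1) + c_2e^(-3t)(1,-2).
Applying p(0)=-3, q(0)=4 gives c_1=2, c_2=-3.

p(t) = -3e^(-3t), q(t) = 6e^(-3t) - 2e^(-5t)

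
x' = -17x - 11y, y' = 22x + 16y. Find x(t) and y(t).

x(t) = -K_1e^(5t) - K_2e^(-6t), y(t) = 2K_1e^(5t) + K_2e^(-6t)

Coefficient matrix A = [[-17, -11], [22, 16]].
Characteristic polynomial det(A - λI) = λ^2 + λ - 30 = 0.
Eigenvalues λ = 5, -6.
For λ=5: (A-λI) row 1 is [-22, -11], so an eigenvector is (-1, 2).
For λ=-6: (A-λI) row 1 is [-11, -11], so an eigenvector is (-1, 1).
General solution: K_1e^(5t)(-1,2) + K_2e^(-6t)(-1,1).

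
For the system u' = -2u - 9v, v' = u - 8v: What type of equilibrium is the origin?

A = [[-2,-9],[1,-8]]; det(A-λI) = λ^2 + 10λ + 25.
repeated λ = -5 with a single eigenvector.

stable improper node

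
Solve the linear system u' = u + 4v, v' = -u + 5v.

u(t) = 2c_1e^(3t) + 2c_2te^(3t) + c_2e^(3t), v(t) = c_1e^(3t) + c_2te^(3t) + c_2e^(3t)

Coefficient matrix A = [[1, 4], [-1, 5]].
Characteristic polynomial det(A - λI) = λ^2 - 6λ + 9 = 0.
Single eigenvalue λ = 3 with algebraic multiplicity 2.
Eigenvector v = (2,1); generalized eigenvector w with (A-λI)w=v is (1,1).
General solution: e^(3t)[c_1·v + c_2·(t·v + w)].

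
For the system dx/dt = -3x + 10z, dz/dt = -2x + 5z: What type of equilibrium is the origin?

A = [[-3,10],[-2,5]]; det(A-λI) = λ^2 - 2λ + 5.
λ = 1 ± 2i: positive real part.

unstable spiral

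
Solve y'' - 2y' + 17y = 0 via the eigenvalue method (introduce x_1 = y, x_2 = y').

Let x_1 = y, x_2 = y'. Then x_1' = x_2 and x_2' = -17x_1 + 2x_2.
A = [[0,1],[-17,2]]; det(A-λI) = λ^2 - 2λ + 17.
Eigenvalues λ = 1 ± 4i.

y(t) = C_1e^(t)cos(4t) + C_2e^(t)sin(4t)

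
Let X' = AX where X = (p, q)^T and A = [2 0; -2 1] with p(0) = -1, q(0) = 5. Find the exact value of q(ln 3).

A = [[2,0],[-2,1]]; eigenvalues λ = 2, 1.
Eigenvectors: (-1,2) for λ=2, (0,-1) for λ=1.
From the initial condition, c_1 = 1, c_2 = -3.
q(ln 3) = (1)(3^2)(2) + (-3)(3^1)(-1) = 27.

27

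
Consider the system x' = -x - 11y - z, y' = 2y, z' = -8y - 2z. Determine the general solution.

Coefficient matrix A = [[-1, -11, -1], [0, 2, 0], [0, -8, -2]].
det(A - λI) = 0 gives eigenvalues λ = 2, -1, -2.
For λ=2: eigenvector (-3,1,-2).
For λ=-1: eigenvector (1,0,0).
For λ=-2: eigenvector (1,0,1).
General solution: C_1e^(2t)(-3,1,-2) + C_2e^(-t)(1,0,0) + C_3e^(-2t)(1,0,1).

x(t) = -3C_1e^(2t) + C_2e^(-t) + C_3e^(-2t), y(t) = C_1e^(2t), z(t) = -2C_1e^(2t) + C_3e^(-2t)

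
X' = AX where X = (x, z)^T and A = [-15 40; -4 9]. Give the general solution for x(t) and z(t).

Coefficient matrix A = [[-15, 40], [-4, 9]].
Characteristic polynomial det(A - λI) = λ^2 + 6λ + 25 = 0.
Eigenvalues λ = -3 ± 4i (complex conjugate pair).
For λ=-3+4i: an eigenvector is (3,1) - i(1,0) = (3 - i, 1).
A real fundamental pair from Re and Im of e^((-3+4i)t)v: X_1 = e^(-3t)(cos(4t)·(3,1) + sin(4t)·(1,0)), X_2 = e^(-3t)(sin(4t)·(3,1) - cos(4t)·(1,0)).
General solution: C_1X_1 + C_2X_2.

x(t) = C_1e^(-3t)sin(4t) + 3C_1e^(-3t)cos(4t) + 3C_2e^(-3t)sin(4t) - C_2e^(-3t)cos(4t), z(t) = C_1e^(-3t)cos(4t) + C_2e^(-3t)sin(4t)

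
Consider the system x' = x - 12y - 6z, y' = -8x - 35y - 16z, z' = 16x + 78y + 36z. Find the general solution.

x(t) = C_1e^(t) - 2C_3e^(4t), y(t) = -2C_1e^(t) + C_2e^(-3t), z(t) = 4C_1e^(t) - 2C_2e^(-3t) + C_3e^(4t)

Coefficient matrix A = [[1, -12, -6], [-8, -35, -16], [16, 78, 36]].
det(A - λI) = 0 gives eigenvalues λ = 1, -3, 4.
For λ=1: eigenvector (1,-2,4).
For λ=-3: eigenvector (0,1,-2).
For λ=4: eigenvector (-2,0,1).
General solution: C_1e^(t)(1,-2,4) + C_2e^(-3t)(0,1,-2) + C_3e^(4t)(-2,0,1).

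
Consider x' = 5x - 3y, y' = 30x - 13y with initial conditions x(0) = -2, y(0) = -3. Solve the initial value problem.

x(t) = -3e^(-4t)sin(3t) - 2e^(-4t)cos(3t), y(t) = -11e^(-4t)sin(3t) - 3e^(-4t)cos(3t)

Coefficient matrix A = [[5, -3], [30, -13]].
Characteristic polynomial det(A - λI) = λ^2 + 8λ + 25 = 0.
Eigenvalues λ = -4 ± 3i (complex conjugate pair).
For λ=-4+3i: an eigenvector is (0,-1) - i(1,3) = (0 - i, -1 - 3i).
A real fundamental pair from Re and Im of e^((-4+3i)t)v: X_1 = e^(-4t)(cos(3t)·(0,-1) + sin(3t)·(1,3)), X_2 = e^(-4t)(sin(3t)·(0,-1) - cos(3t)·(1,3)).
General solution: c_1X_1 + c_2X_2.
Applying x(0)=-2, y(0)=-3 gives c_1=-3, c_2=2.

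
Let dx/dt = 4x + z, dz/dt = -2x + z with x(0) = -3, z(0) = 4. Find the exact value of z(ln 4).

160

A = [[4,1],[-2,1]]; eigenvalues λ = 2, 3.
Eigenvectors: (1,-2) for λ=2, (-1,1) for λ=3.
From the initial condition, c_1 = -1, c_2 = 2.
z(ln 4) = (-1)(4^2)(-2) + (2)(4^3)(1) = 160.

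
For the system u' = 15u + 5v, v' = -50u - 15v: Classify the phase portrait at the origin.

A = [[15,5],[-50,-15]]; det(A-λI) = λ^2 + 25.
λ = 0 ± 5i: zero real part.

center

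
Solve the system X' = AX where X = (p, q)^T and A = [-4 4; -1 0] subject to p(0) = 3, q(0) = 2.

Coefficient matrix A = [[-4, 4], [-1, 0]].
Characteristic polynomial det(A - λI) = λ^2 + 4λ + 4 = 0.
Single eigenvalue λ = -2 with algebraic multiplicity 2.
Eigenvector v = (-2,-1); generalized eigenvector w with (A-λI)w=v is (1,0).
General solution: e^(-2t)[K_1·v + K_2·(t·v + w)].
Applying p(0)=3, q(0)=2 gives K_1=-2, K_2=-1.

p(t) = 2te^(-2t) + 3e^(-2t), q(t) = te^(-2t) + 2e^(-2t)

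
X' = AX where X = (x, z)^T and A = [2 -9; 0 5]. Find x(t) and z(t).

Coefficient matrix A = [[2, -9], [0, 5]].
Characteristic polynomial det(A - λI) = λ^2 - 7λ + 10 = 0.
Eigenvalues λ = 2, 5.
For λ=2: (A-λI) row 1 is [0, -9], so an eigenvector is (1, 0).
For λ=5: (A-λI) row 1 is [-3, -9], so an eigenvector is (-3, 1).
General solution: C_1e^(2t)(1,0) + C_2e^(5t)(-3,1).

x(t) = C_1e^(2t) - 3C_2e^(5t), z(t) = C_2e^(5t)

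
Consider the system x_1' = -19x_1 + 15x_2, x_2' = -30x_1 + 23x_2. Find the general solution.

Coefficient matrix A = [[-19, 15], [-30, 23]].
Characteristic polynomial det(A - λI) = λ^2 - 4λ + 13 = 0.
Eigenvalues λ = 2 ± 3i (complex conjugate pair).
For λ=2+3i: an eigenvector is (-2,-3) - i(-1,-1) = (-2 + i, -3 + i).
A real fundamental pair from Re and Im of e^((2+3i)t)v: X_1 = e^(2t)(cos(3t)·(-2,-3) + sin(3t)·(-1,-1)), X_2 = e^(2t)(sin(3t)·(-2,-3) - cos(3t)·(-1,-1)).
General solution: c_1X_1 + c_2X_2.

x_1(t) = -c_1e^(2t)sin(3t) - 2c_1e^(2t)cos(3t) - 2c_2e^(2t)sin(3t) + c_2e^(2t)cos(3t), x_2(t) = -c_1e^(2t)sin(3t) - 3c_1e^(2t)cos(3t) - 3c_2e^(2t)sin(3t) + c_2e^(2t)cos(3t)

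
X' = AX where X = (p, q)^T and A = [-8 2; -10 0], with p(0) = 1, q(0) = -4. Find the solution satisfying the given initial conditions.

p(t) = -6e^(-4t)sin(2t) + e^(-4t)cos(2t), q(t) = -13e^(-4t)sin(2t) - 4e^(-4t)cos(2t)

Coefficient matrix A = [[-8, 2], [-10, 0]].
Characteristic polynomial det(A - λI) = λ^2 + 8λ + 20 = 0.
Eigenvalues λ = -4 ± 2i (complex conjugate pair).
For λ=-4+2i: an eigenvector is (0,-1) - i(-1,-2) = (0 + i, -1 + 2i).
A real fundamental pair from Re and Im of e^((-4+2i)t)v: X_1 = e^(-4t)(cos(2t)·(0,-1) + sin(2t)·(-1,-2)), X_2 = e^(-4t)(sin(2t)·(0,-1) - cos(2t)·(-1,-2)).
General solution: K_1X_1 + K_2X_2.
Applying p(0)=1, q(0)=-4 gives K_1=6, K_2=1.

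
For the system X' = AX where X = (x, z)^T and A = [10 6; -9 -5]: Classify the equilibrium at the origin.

A = [[10,6],[-9,-5]]; det(A-λI) = λ^2 - 5λ + 4.
λ = 4, 1: both positive.

unstable node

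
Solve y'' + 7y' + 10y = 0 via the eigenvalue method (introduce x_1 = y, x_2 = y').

Let x_1 = y, x_2 = y'. Then x_1' = x_2 and x_2' = -10x_1 - 7x_2.
A = [[0,1],[-10,-7]]; det(A-λI) = λ^2 + 7λ + 10.
Eigenvalues λ = -5, -2 with eigenvectors (1,-5), (1,-2).

y(t) = K_1e^(-5t) + K_2e^(-2t)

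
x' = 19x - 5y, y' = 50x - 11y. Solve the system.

Coefficient matrix A = [[19, -5], [50, -11]].
Characteristic polynomial det(A - λI) = λ^2 - 8λ + 41 = 0.
Eigenvalues λ = 4 ± 5i (complex conjugate pair).
For λ=4+5i: an eigenvector is (1,3) - i(0,1) = (1, 3 - i).
A real fundamental pair from Re and Im of e^((4+5i)t)v: X_1 = e^(4t)(cos(5t)·(1,3) + sin(5t)·(0,1)), X_2 = e^(4t)(sin(5t)·(1,3) - cos(5t)·(0,1)).
General solution: C_1X_1 + C_2X_2.

x(t) = C_1e^(4t)cos(5t) + C_2e^(4t)sin(5t), y(t) = C_1e^(4t)sin(5t) + 3C_1e^(4t)cos(5t) + 3C_2e^(4t)sin(5t) - C_2e^(4t)cos(5t)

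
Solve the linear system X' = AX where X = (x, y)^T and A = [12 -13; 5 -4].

Coefficient matrix A = [[12, -13], [5, -4]].
Characteristic polynomial det(A - λI) = λ^2 - 8λ + 17 = 0.
Eigenvalues λ = 4 ± i (complex conjugate pair).
For λ=4+i: an eigenvector is (-2,-1) - i(-3,-2) = (-2 + 3i, -1 + 2i).
A real fundamental pair from Re and Im of e^((4+i)t)v: X_1 = e^(4t)(cos(t)·(-2,-1) + sin(t)·(-3,-2)), X_2 = e^(4t)(sin(t)·(-2,-1) - cos(t)·(-3,-2)).
General solution: C_1X_1 + C_2X_2.

x(t) = -3C_1e^(4t)sin(t) - 2C_1e^(4t)cos(t) - 2C_2e^(4t)sin(t) + 3C_2e^(4t)cos(t), y(t) = -2C_1e^(4t)sin(t) - C_1e^(4t)cos(t) - C_2e^(4t)sin(t) + 2C_2e^(4t)cos(t)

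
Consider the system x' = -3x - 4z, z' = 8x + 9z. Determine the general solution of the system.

Coefficient matrix A = [[-3, -4], [8, 9]].
Characteristic polynomial det(A - λI) = λ^2 - 6λ + 5 = 0.
Eigenvalues λ = 1, 5.
For λ=1: (A-λI) row 1 is [-4, -4], so an eigenvector is (1, -1).
For λ=5: (A-λI) row 1 is [-8, -4], so an eigenvector is (1, -2).
General solution: C_1e^(t)(1,-1) + C_2e^(5t)(1,-2).

x(t) = C_1e^(t) + C_2e^(5t), z(t) = -C_1e^(t) - 2C_2e^(5t)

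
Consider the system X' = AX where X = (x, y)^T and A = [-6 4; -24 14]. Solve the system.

x(t) = -c_1e^(2t) - c_2e^(6t), y(t) = -2c_1e^(2t) - 3c_2e^(6t)

Coefficient matrix A = [[-6, 4], [-24, 14]].
Characteristic polynomial det(A - λI) = λ^2 - 8λ + 12 = 0.
Eigenvalues λ = 2, 6.
For λ=2: (A-λI) row 1 is [-8, 4], so an eigenvector is (-1, -2).
For λ=6: (A-λI) row 1 is [-12, 4], so an eigenvector is (-1, -3).
General solution: c_1e^(2t)(-1,-2) + c_2e^(6t)(-1,-3).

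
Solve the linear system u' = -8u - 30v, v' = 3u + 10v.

Coefficient matrix A = [[-8, -30], [3, 10]].
Characteristic polynomial det(A - λI) = λ^2 - 2λ + 10 = 0.
Eigenvalues λ = 1 ± 3i (complex conjugate pair).
For λ=1+3i: an eigenvector is (3,-1) - i(1,0) = (3 - i, -1).
A real fundamental pair from Re and Im of e^((1+3i)t)v: X_1 = e^(t)(cos(3t)·(3,-1) + sin(3t)·(1,0)), X_2 = e^(t)(sin(3t)·(3,-1) - cos(3t)·(1,0)).
General solution: K_1X_1 + K_2X_2.

u(t) = K_1e^(t)sin(3t) + 3K_1e^(t)cos(3t) + 3K_2e^(t)sin(3t) - K_2e^(t)cos(3t), v(t) = -K_1e^(t)cos(3t) - K_2e^(t)sin(3t)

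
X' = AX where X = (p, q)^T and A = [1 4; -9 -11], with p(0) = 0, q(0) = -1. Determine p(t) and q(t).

p(t) = -4te^(-5t), q(t) = 6te^(-5t) - e^(-5t)

Coefficient matrix A = [[1, 4], [-9, -11]].
Characteristic polynomial det(A - λI) = λ^2 + 10λ + 25 = 0.
Single eigenvalue λ = -5 with algebraic multiplicity 2.
Eigenvector v = (2,-3); generalized eigenvector w with (A-λI)w=v is (1,-1).
General solution: e^(-5t)[c_1·v + c_2·(t·v + w)].
Applying p(0)=0, q(0)=-1 gives c_1=1, c_2=-2.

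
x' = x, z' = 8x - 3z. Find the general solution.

Coefficient matrix A = [[1, 0], [8, -3]].
Characteristic polynomial det(A - λI) = λ^2 + 2λ - 3 = 0.
Eigenvalues λ = 1, -3.
For λ=1: (A-λI) row 2 is [8, -4], so an eigenvector is (-1, -2).
For λ=-3: (A-λI) row 1 is [4, 0], so an eigenvector is (0, 1).
General solution: C_1e^(t)(-1,-2) + C_2e^(-3t)(0,1).

x(t) = -C_1e^(t), z(t) = -2C_1e^(t) + C_2e^(-3t)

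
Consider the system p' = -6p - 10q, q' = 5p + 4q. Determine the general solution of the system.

p(t) = -C_1e^(-t)sin(5t) - C_1e^(-t)cos(5t) - C_2e^(-t)sin(5t) + C_2e^(-t)cos(5t), q(t) = C_1e^(-t)cos(5t) + C_2e^(-t)sin(5t)

Coefficient matrix A = [[-6, -10], [5, 4]].
Characteristic polynomial det(A - λI) = λ^2 + 2λ + 26 = 0.
Eigenvalues λ = -1 ± 5i (complex conjugate pair).
For λ=-1+5i: an eigenvector is (-1,1) - i(-1,0) = (-1 + i, 1).
A real fundamental pair from Re and Im of e^((-1+5i)t)v: X_1 = e^(-t)(cos(5t)·(-1,1) + sin(5t)·(-1,0)), X_2 = e^(-t)(sin(5t)·(-1,1) - cos(5t)·(-1,0)).
General solution: C_1X_1 + C_2X_2.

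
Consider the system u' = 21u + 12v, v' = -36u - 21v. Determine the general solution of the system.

u(t) = 2C_1e^(3t) - C_2e^(-3t), v(t) = -3C_1e^(3t) + 2C_2e^(-3t)

Coefficient matrix A = [[21, 12], [-36, -21]].
Characteristic polynomial det(A - λI) = λ^2 - 9 = 0.
Eigenvalues λ = 3, -3.
For λ=3: (A-λI) row 1 is [18, 12], so an eigenvector is (2, -3).
For λ=-3: (A-λI) row 1 is [24, 12], so an eigenvector is (-1, 2).
General solution: C_1e^(3t)(2,-3) + C_2e^(-3t)(-1,2).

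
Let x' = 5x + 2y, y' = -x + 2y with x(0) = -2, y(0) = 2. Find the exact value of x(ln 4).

A = [[5,2],[-1,2]]; eigenvalues λ = 3, 4.
Eigenvectors: (1,-1) for λ=3, (2,-1) for λ=4.
From the initial condition, c_1 = -2, c_2 = 0.
x(ln 4) = (-2)(4^3)(1) + (0)(4^4)(2) = -128.

-128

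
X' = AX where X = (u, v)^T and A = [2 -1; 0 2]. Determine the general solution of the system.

u(t) = c_1e^(2t) + c_2te^(2t) - 3c_2e^(2t), v(t) = -c_2e^(2t)

Coefficient matrix A = [[2, -1], [0, 2]].
Characteristic polynomial det(A - λI) = λ^2 - 4λ + 4 = 0.
Single eigenvalue λ = 2 with algebraic multiplicity 2.
Eigenvector v = (1,0); generalized eigenvector w with (A-λI)w=v is (-3,-1).
General solution: e^(2t)[c_1·v + c_2·(t·v + w)].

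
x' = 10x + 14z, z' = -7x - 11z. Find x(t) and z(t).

Coefficient matrix A = [[10, 14], [-7, -11]].
Characteristic polynomial det(A - λI) = λ^2 + λ - 12 = 0.
Eigenvalues λ = -4, 3.
For λ=-4: (A-λI) row 1 is [14, 14], so an eigenvector is (-1, 1).
For λ=3: (A-λI) row 1 is [7, 14], so an eigenvector is (-2, 1).
General solution: C_1e^(-4t)(-1,1) + C_2e^(3t)(-2,1).

x(t) = -C_1e^(-4t) - 2C_2e^(3t), z(t) = C_1e^(-4t) + C_2e^(3t)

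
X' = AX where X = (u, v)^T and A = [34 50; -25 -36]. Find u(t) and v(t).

Coefficient matrix A = [[34, 50], [-25, -36]].
Characteristic polynomial det(A - λI) = λ^2 + 2λ + 26 = 0.
Eigenvalues λ = -1 ± 5i (complex conjugate pair).
For λ=-1+5i: an eigenvector is (-1,1) - i(3,-2) = (-1 - 3i, 1 + 2i).
A real fundamental pair from Re and Im of e^((-1+5i)t)v: X_1 = e^(-t)(cos(5t)·(-1,1) + sin(5t)·(3,-2)), X_2 = e^(-t)(sin(5t)·(-1,1) - cos(5t)·(3,-2)).
General solution: K_1X_1 + K_2X_2.

u(t) = 3K_1e^(-t)sin(5t) - K_1e^(-t)cos(5t) - K_2e^(-t)sin(5t) - 3K_2e^(-t)cos(5t), v(t) = -2K_1e^(-t)sin(5t) + K_1e^(-t)cos(5t) + K_2e^(-t)sin(5t) + 2K_2e^(-t)cos(5t)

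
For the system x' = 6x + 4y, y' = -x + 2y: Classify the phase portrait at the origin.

A = [[6,4],[-1,2]]; det(A-λI) = λ^2 - 8λ + 16.
repeated λ = 4 with a single eigenvector.

unstable improper node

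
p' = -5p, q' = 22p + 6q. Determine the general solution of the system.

Coefficient matrix A = [[-5, 0], [22, 6]].
Characteristic polynomial det(A - λI) = λ^2 - λ - 30 = 0.
Eigenvalues λ = 6, -5.
For λ=6: (A-λI) row 1 is [-11, 0], so an eigenvector is (0, 1).
For λ=-5: (A-λI) row 2 is [22, 11], so an eigenvector is (-1, 2).
General solution: C_1e^(6t)(0,1) + C_2e^(-5t)(-1,2).

p(t) = -C_2e^(-5t), q(t) = C_1e^(6t) + 2C_2e^(-5t)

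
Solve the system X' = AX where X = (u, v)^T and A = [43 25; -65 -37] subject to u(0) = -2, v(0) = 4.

Coefficient matrix A = [[43, 25], [-65, -37]].
Characteristic polynomial det(A - λI) = λ^2 - 6λ + 34 = 0.
Eigenvalues λ = 3 ± 5i (complex conjugate pair).
For λ=3+5i: an eigenvector is (1,-2) - i(-2,3) = (1 + 2i, -2 - 3i).
A real fundamental pair from Re and Im of e^((3+5i)t)v: X_1 = e^(3t)(cos(5t)·(1,-2) + sin(5t)·(-2,3)), X_2 = e^(3t)(sin(5t)·(1,-2) - cos(5t)·(-2,3)).
General solution: C_1X_1 + C_2X_2.
Applying u(0)=-2, v(0)=4 gives C_1=-2, C_2=0.

u(t) = 4e^(3t)sin(5t) - 2e^(3t)cos(5t), v(t) = -6e^(3t)sin(5t) + 4e^(3t)cos(5t)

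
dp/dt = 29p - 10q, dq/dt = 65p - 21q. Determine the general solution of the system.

p(t) = K_1e^(4t)sin(5t) - K_1e^(4t)cos(5t) - K_2e^(4t)sin(5t) - K_2e^(4t)cos(5t), q(t) = 2K_1e^(4t)sin(5t) - 3K_1e^(4t)cos(5t) - 3K_2e^(4t)sin(5t) - 2K_2e^(4t)cos(5t)

Coefficient matrix A = [[29, -10], [65, -21]].
Characteristic polynomial det(A - λI) = λ^2 - 8λ + 41 = 0.
Eigenvalues λ = 4 ± 5i (complex conjugate pair).
For λ=4+5i: an eigenvector is (-1,-3) - i(1,2) = (-1 - i, -3 - 2i).
A real fundamental pair from Re and Im of e^((4+5i)t)v: X_1 = e^(4t)(cos(5t)·(-1,-3) + sin(5t)·(1,2)), X_2 = e^(4t)(sin(5t)·(-1,-3) - cos(5t)·(1,2)).
General solution: K_1X_1 + K_2X_2.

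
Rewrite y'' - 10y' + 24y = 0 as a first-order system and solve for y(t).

Let x_1 = y, x_2 = y'. Then x_1' = x_2 and x_2' = -24x_1 + 10x_2.
A = [[0,1],[-24,10]]; det(A-λI) = λ^2 - 10λ + 24.
Eigenvalues λ = 4, 6 with eigenvectors (1,4), (1,6).

y(t) = K_1e^(4t) + K_2e^(6t)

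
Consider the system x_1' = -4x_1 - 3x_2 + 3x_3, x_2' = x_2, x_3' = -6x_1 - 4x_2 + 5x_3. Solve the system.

Coefficient matrix A = [[-4, -3, 3], [0, 1, 0], [-6, -4, 5]].
det(A - λI) = 0 gives eigenvalues λ = 2, 1, -1.
For λ=2: eigenvector (1,0,2).
For λ=1: eigenvector (0,1,1).
For λ=-1: eigenvector (-1,0,-1).
General solution: c_1e^(2t)(1,0,2) + c_2e^(t)(0,1,1) + c_3e^(-t)(-1,0,-1).

x_1(t) = c_1e^(2t) - c_3e^(-t), x_2(t) = c_2e^(t), x_3(t) = 2c_1e^(2t) + c_2e^(t) - c_3e^(-t)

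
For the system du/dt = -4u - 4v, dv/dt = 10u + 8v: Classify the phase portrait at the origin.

unstable spiral

A = [[-4,-4],[10,8]]; det(A-λI) = λ^2 - 4λ + 8.
λ = 2 ± 2i: positive real part.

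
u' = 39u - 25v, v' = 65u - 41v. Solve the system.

Coefficient matrix A = [[39, -25], [65, -41]].
Characteristic polynomial det(A - λI) = λ^2 + 2λ + 26 = 0.
Eigenvalues λ = -1 ± 5i (complex conjugate pair).
For λ=-1+5i: an eigenvector is (-2,-3) - i(-1,-2) = (-2 + i, -3 + 2i).
A real fundamental pair from Re and Im of e^((-1+5i)t)v: X_1 = e^(-t)(cos(5t)·(-2,-3) + sin(5t)·(-1,-2)), X_2 = e^(-t)(sin(5t)·(-2,-3) - cos(5t)·(-1,-2)).
General solution: K_1X_1 + K_2X_2.

u(t) = -K_1e^(-t)sin(5t) - 2K_1e^(-t)cos(5t) - 2K_2e^(-t)sin(5t) + K_2e^(-t)cos(5t), v(t) = -2K_1e^(-t)sin(5t) - 3K_1e^(-t)cos(5t) - 3K_2e^(-t)sin(5t) + 2K_2e^(-t)cos(5t)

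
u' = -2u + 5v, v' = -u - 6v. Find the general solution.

u(t) = 2K_1e^(-4t)sin(t) + K_1e^(-4t)cos(t) + K_2e^(-4t)sin(t) - 2K_2e^(-4t)cos(t), v(t) = -K_1e^(-4t)sin(t) + K_2e^(-4t)cos(t)

Coefficient matrix A = [[-2, 5], [-1, -6]].
Characteristic polynomial det(A - λI) = λ^2 + 8λ + 17 = 0.
Eigenvalues λ = -4 ± i (complex conjugate pair).
For λ=-4+i: an eigenvector is (1,0) - i(2,-1) = (1 - 2i, 0 + i).
A real fundamental pair from Re and Im of e^((-4+i)t)v: X_1 = e^(-4t)(cos(t)·(1,0) + sin(t)·(2,-1)), X_2 = e^(-4t)(sin(t)·(1,0) - cos(t)·(2,-1)).
General solution: K_1X_1 + K_2X_2.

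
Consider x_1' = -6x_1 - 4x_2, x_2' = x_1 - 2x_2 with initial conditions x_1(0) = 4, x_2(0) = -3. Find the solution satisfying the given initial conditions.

Coefficient matrix A = [[-6, -4], [1, -2]].
Characteristic polynomial det(A - λI) = λ^2 + 8λ + 16 = 0.
Single eigenvalue λ = -4 with algebraic multiplicity 2.
Eigenvector v = (-2,1); generalized eigenvector w with (A-λI)w=v is (1,0).
General solution: e^(-4t)[c_1·v + c_2·(t·v + w)].
Applying x_1(0)=4, x_2(0)=-3 gives c_1=-3, c_2=-2.

x_1(t) = 4te^(-4t) + 4e^(-4t), x_2(t) = -2te^(-4t) - 3e^(-4t)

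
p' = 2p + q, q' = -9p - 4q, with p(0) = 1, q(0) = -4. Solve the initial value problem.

p(t) = -te^(-t) + e^(-t), q(t) = 3te^(-t) - 4e^(-t)

Coefficient matrix A = [[2, 1], [-9, -4]].
Characteristic polynomial det(A - λI) = λ^2 + 2λ + 1 = 0.
Single eigenvalue λ = -1 with algebraic multiplicity 2.
Eigenvector v = (1,-3); generalized eigenvector w with (A-λI)w=v is (1,-2).
General solution: e^(-t)[c_1·v + c_2·(t·v + w)].
Applying p(0)=1, q(0)=-4 gives c_1=2, c_2=-1.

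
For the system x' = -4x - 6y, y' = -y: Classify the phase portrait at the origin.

stable node

A = [[-4,-6],[0,-1]]; det(A-λI) = λ^2 + 5λ + 4.
λ = -4, -1: both negative.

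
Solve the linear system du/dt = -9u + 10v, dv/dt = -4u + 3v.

Coefficient matrix A = [[-9, 10], [-4, 3]].
Characteristic polynomial det(A - λI) = λ^2 + 6λ + 13 = 0.
Eigenvalues λ = -3 ± 2i (complex conjugate pair).
For λ=-3+2i: an eigenvector is (1,1) - i(2,1) = (1 - 2i, 1 - i).
A real fundamental pair from Re and Im of e^((-3+2i)t)v: X_1 = e^(-3t)(cos(2t)·(1,1) + sin(2t)·(2,1)), X_2 = e^(-3t)(sin(2t)·(1,1) - cos(2t)·(2,1)).
General solution: c_1X_1 + c_2X_2.

u(t) = 2c_1e^(-3t)sin(2t) + c_1e^(-3t)cos(2t) + c_2e^(-3t)sin(2t) - 2c_2e^(-3t)cos(2t), v(t) = c_1e^(-3t)sin(2t) + c_1e^(-3t)cos(2t) + c_2e^(-3t)sin(2t) - c_2e^(-3t)cos(2t)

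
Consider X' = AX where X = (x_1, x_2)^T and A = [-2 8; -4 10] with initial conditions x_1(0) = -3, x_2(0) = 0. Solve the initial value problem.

x_1(t) = 3e^(6t) - 6e^(2t), x_2(t) = 3e^(6t) - 3e^(2t)

Coefficient matrix A = [[-2, 8], [-4, 10]].
Characteristic polynomial det(A - λI) = λ^2 - 8λ + 12 = 0.
Eigenvalues λ = 2, 6.
For λ=2: (A-λI) row 1 is [-4, 8], so an eigenvector is (-2, -1).
For λ=6: (A-λI) row 1 is [-8, 8], so an eigenvector is (-1, -1).
General solution: C_1e^(2t)(-2,-1) + C_2e^(6t)(-1,-1).
Applying x_1(0)=-3, x_2(0)=0 gives C_1=3, C_2=-3.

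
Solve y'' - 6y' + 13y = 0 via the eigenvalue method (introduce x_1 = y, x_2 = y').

y(t) = C_1e^(3t)cos(2t) + C_2e^(3t)sin(2t)

Let x_1 = y, x_2 = y'. Then x_1' = x_2 and x_2' = -13x_1 + 6x_2.
A = [[0,1],[-13,6]]; det(A-λI) = λ^2 - 6λ + 13.
Eigenvalues λ = 3 ± 2i.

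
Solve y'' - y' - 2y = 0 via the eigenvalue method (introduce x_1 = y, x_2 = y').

Let x_1 = y, x_2 = y'. Then x_1' = x_2 and x_2' = 2x_1 + x_2.
A = [[0,1],[2,1]]; det(A-λI) = λ^2 - λ - 2.
Eigenvalues λ = -1, 2 with eigenvectors (1,-1), (1,2).

y(t) = C_1e^(-t) + C_2e^(2t)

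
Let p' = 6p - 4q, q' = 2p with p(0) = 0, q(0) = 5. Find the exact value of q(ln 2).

A = [[6,-4],[2,0]]; eigenvalues λ = 2, 4.
Eigenvectors: (-1,-1) for λ=2, (2,1) for λ=4.
From the initial condition, c_1 = -10, c_2 = -5.
q(ln 2) = (-10)(2^2)(-1) + (-5)(2^4)(1) = -40.

-40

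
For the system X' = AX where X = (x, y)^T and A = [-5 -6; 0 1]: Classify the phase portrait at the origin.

A = [[-5,-6],[0,1]]; det(A-λI) = λ^2 + 4λ - 5.
λ = -5, 1: opposite signs.

saddle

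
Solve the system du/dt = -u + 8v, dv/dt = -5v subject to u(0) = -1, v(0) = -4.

Coefficient matrix A = [[-1, 8], [0, -5]].
Characteristic polynomial det(A - λI) = λ^2 + 6λ + 5 = 0.
Eigenvalues λ = -5, -1.
For λ=-5: (A-λI) row 1 is [4, 8], so an eigenvector is (-2, 1).
For λ=-1: (A-λI) row 1 is [0, 8], so an eigenvector is (-1, 0).
General solution: c_1e^(-5t)(-2,1) + c_2e^(-t)(-1,0).
Applying u(0)=-1, v(0)=-4 gives c_1=-4, c_2=9.

u(t) = -9e^(-t) + 8e^(-5t), v(t) = -4e^(-5t)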